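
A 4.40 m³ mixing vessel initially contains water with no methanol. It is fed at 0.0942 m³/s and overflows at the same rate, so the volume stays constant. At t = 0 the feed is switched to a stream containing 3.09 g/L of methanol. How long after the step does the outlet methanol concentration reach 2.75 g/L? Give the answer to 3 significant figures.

Unsteady species balance (constant V, well mixed): V dC/dt = Q(C_in − C), so τ = V/Q = 46.709 s.
C(t) = C_in + (C₀ − C_in) e^(−t/τ). Set C = 2.75 and solve for t:
e^(−t/τ) = (C − C_in)/(C₀ − C_in) = (2.75 − 3.09)/(0 − 3.09) = 0.11003
t = −τ ln(…) = 46.709 × 2.2070 = 103.09 s.

103 s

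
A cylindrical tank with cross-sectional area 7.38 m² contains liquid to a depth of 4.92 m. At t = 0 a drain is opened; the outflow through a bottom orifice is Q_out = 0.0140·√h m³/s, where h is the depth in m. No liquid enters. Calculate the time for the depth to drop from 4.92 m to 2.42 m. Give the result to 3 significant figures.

698 s

A dh/dt = −Q_out = −0.0140 √h.
This is separable: 2 d(√h)/dt = −0.0140/A, so √h = √h₀ − (0.0140/(2A)) t.
t = 2A(√h₀ − √h)/0.0140 = 2·7.38·(√4.92 − √2.42)/0.0140
  = 14.760 × (2.2181 − 1.5556) / 0.0140 = 698.44 s.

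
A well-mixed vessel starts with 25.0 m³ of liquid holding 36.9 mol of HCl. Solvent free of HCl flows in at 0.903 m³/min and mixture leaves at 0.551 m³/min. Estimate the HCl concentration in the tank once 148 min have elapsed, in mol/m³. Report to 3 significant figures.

Total volume: dV/dt = Q_in − Q_out = 0.35200 m³/min, so V(t) = 25.0 + 0.35200 t and V(148) = 77.096 m³.
Species balance (pure solvent in): dm/dt = −Q_out · m/V(t).
Separate: dm/m = −Q_out dt/V(t) ⇒ ln(m/m₀) = −(Q_out/(Q_in−Q_out)) ln(V/V₀).
m = m₀ (V₀/V)^(Q_out/(Q_in−Q_out)) = 36.9 × (25.0/77.096)^(1.5653) = 6.3304 mol.
C = m/V = 6.3304/77.096 = 0.082111 mol/m³.

0.0821 mol/m³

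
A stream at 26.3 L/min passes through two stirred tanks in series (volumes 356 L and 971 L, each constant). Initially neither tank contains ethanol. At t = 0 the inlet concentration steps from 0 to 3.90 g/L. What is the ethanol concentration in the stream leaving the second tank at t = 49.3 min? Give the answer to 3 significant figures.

Each tank obeys Vᵢ dCᵢ/dt = Q(Cᵢ₋₁ − Cᵢ), so τᵢ = Vᵢ/Q.
τ₁ = 356/26.3 = 13.536 min; τ₂ = 971/26.3 = 36.920 min.
Tank 1: C₁ = C_in(1 − e^(−t/τ₁)). Tank 2 (τ₁ ≠ τ₂): C₂ = C_in[1 − (τ₁ e^(−t/τ₁) − τ₂ e^(−t/τ₂))/(τ₁ − τ₂)].
At t = 49.3: e^(−t/τ₁) = 0.026197, e^(−t/τ₂) = 0.26308.
C₂ = 3.90·[1 − (13.536·0.026197 − 36.920·0.26308)/(-23.384)] = 3.90·0.59980 = 2.3392 g/L.

2.34 g/L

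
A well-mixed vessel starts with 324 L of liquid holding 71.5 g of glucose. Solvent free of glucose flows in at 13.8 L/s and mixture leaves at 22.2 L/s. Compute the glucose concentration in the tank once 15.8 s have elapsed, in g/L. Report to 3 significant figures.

0.0928 g/L

Let m(t) be the amount of glucose. Volume: V(t) = V₀ + (Q_in − Q_out) t = 324 − 8.4000 t; V(15.8) = 191.28 L.
Species balance (pure solvent in): dm/dt = −Q_out · m/V(t).
dm/m = −Q_out dt/(V₀ − 8.4000 t); integrating gives ln(m/m₀) = −(Q_out/(Q_in−Q_out)) ln(V/V₀).
m = m₀ (V₀/V)^(Q_out/(Q_in−Q_out)) = 71.5 × (324/191.28)^(-2.6429) = 17.759 g.
C = m/V = 17.759/191.28 = 0.092843 g/L.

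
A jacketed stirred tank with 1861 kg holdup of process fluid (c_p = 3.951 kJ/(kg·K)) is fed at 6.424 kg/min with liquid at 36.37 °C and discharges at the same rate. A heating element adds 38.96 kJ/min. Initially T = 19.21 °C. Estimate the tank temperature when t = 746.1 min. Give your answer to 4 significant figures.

36.48 °C

M c_p dT/dt = ṁ c_p (T_in − T) + Q̇.
Rearrange: dT/dt = (T_ss − T)/τ with τ = M/ṁ = 289.695 min and T_ss = T_in + Q̇/(ṁ c_p) = 37.9050 °C.
This is linear first-order; T(t) = T_ss + (T₀ − T_ss) e^(−t/τ).
T(746.1) = 37.9050 + (-18.6950)·e^(−746.1/289.695) = 37.9050 + (-18.6950)·0.0761182 = 36.4820 °C.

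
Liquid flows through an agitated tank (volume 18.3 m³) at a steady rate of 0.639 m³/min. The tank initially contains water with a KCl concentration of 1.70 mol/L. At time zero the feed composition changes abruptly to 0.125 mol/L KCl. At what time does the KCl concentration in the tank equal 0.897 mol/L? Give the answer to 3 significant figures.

Species balance on the tank: V dC/dt = Q(C_in − C), so τ = V/Q = 28.638 min.
C(t) = C_in + (C₀ − C_in) e^(−t/τ). Set C = 0.897 and solve for t:
e^(−t/τ) = (C − C_in)/(C₀ − C_in) = (0.897 − 0.125)/(1.70 − 0.125) = 0.49016
t = −τ ln(…) = 28.638 × 0.71303 = 20.420 min.

20.4 min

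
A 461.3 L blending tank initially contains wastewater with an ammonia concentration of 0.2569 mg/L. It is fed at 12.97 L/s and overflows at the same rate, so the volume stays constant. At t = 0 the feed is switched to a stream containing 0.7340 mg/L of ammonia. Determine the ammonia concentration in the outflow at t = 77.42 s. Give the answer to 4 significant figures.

0.6799 mg/L

Mass balance on the solute (V constant): V dC/dt = Q(C_in − C).
Rewrite as dC/dt + C/τ = C_in/τ, τ = V/Q = 35.5667 s.
This is linear first-order; C(t) = C_in + (C₀ − C_in) e^(−t/τ).
C(77.42) = 0.7340 + (0.2569 − 0.7340)·e^(−77.42/35.5667) = 0.7340 + (-0.477100)·0.113409 = 0.679893 mg/L.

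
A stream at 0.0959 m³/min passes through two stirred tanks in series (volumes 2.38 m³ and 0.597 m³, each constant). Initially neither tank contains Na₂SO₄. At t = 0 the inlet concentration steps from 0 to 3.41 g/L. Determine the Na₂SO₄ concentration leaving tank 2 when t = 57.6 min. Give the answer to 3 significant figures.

2.96 g/L

Each tank obeys Vᵢ dCᵢ/dt = Q(Cᵢ₋₁ − Cᵢ), so τᵢ = Vᵢ/Q.
τ₁ = 2.38/0.0959 = 24.818 min; τ₂ = 0.597/0.0959 = 6.2252 min.
Solving the cascade with C₁(0)=C₂(0)=0 gives C₂(t) = C_in[1 − (τ₁ e^(−t/τ₁) − τ₂ e^(−t/τ₂))/(τ₁ − τ₂)].
At t = 57.6: e^(−t/τ₁) = 0.098181, e^(−t/τ₂) = 9.5856e-05.
C₂ = 3.41·[1 − (24.818·0.098181 − 6.2252·9.5856e-05)/(18.592)] = 3.41·0.86898 = 2.9632 g/L.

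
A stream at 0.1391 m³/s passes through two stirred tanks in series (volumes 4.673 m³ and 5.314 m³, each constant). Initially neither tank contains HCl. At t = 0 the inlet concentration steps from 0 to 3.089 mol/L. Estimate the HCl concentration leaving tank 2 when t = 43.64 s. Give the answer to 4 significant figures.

Time constants: τᵢ = Vᵢ/Q for each well-mixed tank.
τ₁ = 4.673/0.1391 = 33.5945 s; τ₂ = 5.314/0.1391 = 38.2027 s.
Tank 1: C₁ = C_in(1 − e^(−t/τ₁)). Tank 2 (τ₁ ≠ τ₂): C₂ = C_in[1 − (τ₁ e^(−t/τ₁) − τ₂ e^(−t/τ₂))/(τ₁ − τ₂)].
At t = 43.64: e^(−t/τ₁) = 0.272799, e^(−t/τ₂) = 0.319076.
C₂ = 3.089·[1 − (33.5945·0.272799 − 38.2027·0.319076)/(-4.60820)] = 3.089·0.343557 = 1.06125 mol/L.

1.061 mol/L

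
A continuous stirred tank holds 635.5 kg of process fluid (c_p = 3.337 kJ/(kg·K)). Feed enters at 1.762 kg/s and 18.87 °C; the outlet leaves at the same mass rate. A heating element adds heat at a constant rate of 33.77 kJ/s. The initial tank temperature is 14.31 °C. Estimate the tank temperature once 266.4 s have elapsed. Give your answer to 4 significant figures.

First-law balance (no shaft work): M c_p dT/dt = ṁ c_p (T_in − T) + 33.77.
τ = M/ṁ = 360.670 s; T_ss = T_in + Q̇/(ṁ c_p) = 18.87 + 33.77/(1.762·3.337) = 24.6134 °C.
Integrating: T(t) = T_ss + (T₀ − T_ss) e^(−t/τ).
T(266.4) = 24.6134 + (-10.3034)·e^(−266.4/360.670) = 24.6134 + (-10.3034)·0.477770 = 19.6907 °C.

19.69 °C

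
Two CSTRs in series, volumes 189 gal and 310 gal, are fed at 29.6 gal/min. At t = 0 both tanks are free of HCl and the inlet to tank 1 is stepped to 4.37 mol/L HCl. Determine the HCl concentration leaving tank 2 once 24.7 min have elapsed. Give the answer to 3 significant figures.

Species balance on tank i: dCᵢ/dt = (Cᵢ₋₁ − Cᵢ)/τᵢ with τᵢ = Vᵢ/Q.
τ₁ = 189/29.6 = 6.3851 min; τ₂ = 310/29.6 = 10.473 min.
Tank 1: C₁ = C_in(1 − e^(−t/τ₁)). Tank 2 (τ₁ ≠ τ₂): C₂ = C_in[1 − (τ₁ e^(−t/τ₁) − τ₂ e^(−t/τ₂))/(τ₁ − τ₂)].
At t = 24.7: e^(−t/τ₁) = 0.020893, e^(−t/τ₂) = 0.094567.
C₂ = 4.37·[1 − (6.3851·0.020893 − 10.473·0.094567)/(-4.0878)] = 4.37·0.79036 = 3.4539 mol/L.

3.45 mol/L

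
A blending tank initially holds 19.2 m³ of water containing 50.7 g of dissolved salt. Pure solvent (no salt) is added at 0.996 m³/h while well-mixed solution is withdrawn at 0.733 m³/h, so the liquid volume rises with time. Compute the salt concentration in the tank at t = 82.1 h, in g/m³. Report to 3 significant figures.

Let m(t) be the amount of salt. Volume: V(t) = V₀ + (Q_in − Q_out) t = 19.2 + 0.26300 t; V(82.1) = 40.792 m³.
Solute balance: dm/dt = 0 − Q_out C = −Q_out m/V(t).
dm/m = −Q_out dt/(V₀ + 0.26300 t); integrating gives ln(m/m₀) = −(Q_out/(Q_in−Q_out)) ln(V/V₀).
m = m₀ (V₀/V)^(Q_out/(Q_in−Q_out)) = 50.7 × (19.2/40.792)^(2.7871) = 6.2067 g.
C = m/V = 6.2067/40.792 = 0.15215 g/m³.

0.152 g/m³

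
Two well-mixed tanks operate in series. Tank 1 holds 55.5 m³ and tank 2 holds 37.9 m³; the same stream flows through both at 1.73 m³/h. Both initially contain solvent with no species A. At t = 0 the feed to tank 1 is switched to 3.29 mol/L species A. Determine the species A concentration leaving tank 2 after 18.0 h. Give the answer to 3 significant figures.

Each tank obeys Vᵢ dCᵢ/dt = Q(Cᵢ₋₁ − Cᵢ), so τᵢ = Vᵢ/Q.
τ₁ = 55.5/1.73 = 32.081 h; τ₂ = 37.9/1.73 = 21.908 h.
Solving the cascade with C₁(0)=C₂(0)=0 gives C₂(t) = C_in[1 − (τ₁ e^(−t/τ₁) − τ₂ e^(−t/τ₂))/(τ₁ − τ₂)].
At t = 18.0: e^(−t/τ₁) = 0.57059, e^(−t/τ₂) = 0.43971.
C₂ = 3.29·[1 − (32.081·0.57059 − 21.908·0.43971)/(10.173)] = 3.29·0.14757 = 0.48550 mol/L.

0.486 mol/L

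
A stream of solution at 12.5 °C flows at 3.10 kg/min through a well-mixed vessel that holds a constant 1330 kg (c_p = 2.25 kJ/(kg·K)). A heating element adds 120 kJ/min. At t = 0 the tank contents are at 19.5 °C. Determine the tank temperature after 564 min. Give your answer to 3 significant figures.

Unsteady energy balance on the tank contents: M c_p dT/dt = ṁ c_p (T_in − T) + 120.
τ = M/ṁ = 429.03 min; T_ss = T_in + Q̇/(ṁ c_p) = 12.5 + 120/(3.10·2.25) = 29.704 °C.
T approaches T_ss exponentially: T(t) = T_ss + (T₀ − T_ss) e^(−t/τ).
T(564) = 29.704 + (-10.204)·e^(−564/429.03) = 29.704 + (-10.204)·0.26859 = 26.964 °C.

27.0 °C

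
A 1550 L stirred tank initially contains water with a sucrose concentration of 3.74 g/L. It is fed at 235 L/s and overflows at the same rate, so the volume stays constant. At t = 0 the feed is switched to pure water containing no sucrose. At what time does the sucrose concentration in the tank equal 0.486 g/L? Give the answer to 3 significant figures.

13.5 s

Unsteady species balance (constant V, well mixed): V dC/dt = Q(C_in − C), so τ = V/Q = 6.5957 s.
C(t) = C_in + (C₀ − C_in) e^(−t/τ). Set C = 0.486 and solve for t:
e^(−t/τ) = (C − C_in)/(C₀ − C_in) = (0.486 − 0)/(3.74 − 0) = 0.12995
t = −τ ln(…) = 6.5957 × 2.0406 = 13.459 s.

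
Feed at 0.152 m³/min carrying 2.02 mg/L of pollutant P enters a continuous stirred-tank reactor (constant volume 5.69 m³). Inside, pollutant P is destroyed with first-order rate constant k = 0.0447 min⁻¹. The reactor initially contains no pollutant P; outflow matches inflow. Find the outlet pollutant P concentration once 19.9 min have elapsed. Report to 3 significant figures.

V dC/dt = Q(C_in − C) − k V C.
dC/dt = (Q/V) C_in − (Q/V + k) C; effective rate a = Q/V + k = 0.026714 + 0.0447 = 0.071414 min⁻¹.
C_ss = Q C_in/(Q + kV) = 0.75562 mg/L; C(t) = C_ss + (C₀ − C_ss) e^(−a t).
C(19.9) = 0.75562 + (-0.75562)·e^(−0.071414·19.9) = 0.75562 + (-0.75562)·0.24144 = 0.57318 mg/L.

0.573 mg/L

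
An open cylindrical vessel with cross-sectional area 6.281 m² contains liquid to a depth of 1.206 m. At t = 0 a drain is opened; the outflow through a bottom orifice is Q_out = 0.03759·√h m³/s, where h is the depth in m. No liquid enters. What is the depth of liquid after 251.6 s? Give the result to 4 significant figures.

With no inflow, A dh/dt = −0.03759 √h.
∫ h^(−1/2) dh = −(0.03759/A) ∫ dt, giving 2√h = 2√h₀ − (0.03759/A) t.
√h = √1.206 − 0.03759·251.6/(2·6.281) = 1.09818 − 0.752877 = 0.345303.
h = 0.345303² = 0.119234 m.

0.1192 m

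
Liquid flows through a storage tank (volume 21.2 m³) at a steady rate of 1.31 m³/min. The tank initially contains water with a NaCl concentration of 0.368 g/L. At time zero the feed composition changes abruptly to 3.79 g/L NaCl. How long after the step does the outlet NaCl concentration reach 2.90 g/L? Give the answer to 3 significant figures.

Species balance: V dC/dt = Q(C_in − C) ⇒ τ = V/Q = 16.183 min.
C(t) = C_in + (C₀ − C_in) e^(−t/τ). Set C = 2.90 and solve for t:
e^(−t/τ) = (C − C_in)/(C₀ − C_in) = (2.90 − 3.79)/(0.368 − 3.79) = 0.26008
t = −τ ln(…) = 16.183 × 1.3468 = 21.795 min.

21.8 min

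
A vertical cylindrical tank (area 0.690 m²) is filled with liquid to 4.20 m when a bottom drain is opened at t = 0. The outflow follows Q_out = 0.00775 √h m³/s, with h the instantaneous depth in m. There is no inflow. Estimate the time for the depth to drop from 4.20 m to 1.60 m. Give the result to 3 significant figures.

A dh/dt = −Q_out = −0.00775 √h.
∫ h^(−1/2) dh = −(0.00775/A) ∫ dt, giving 2√h = 2√h₀ − (0.00775/A) t.
t = 2A(√h₀ − √h)/0.00775 = 2·0.690·(√4.20 − √1.60)/0.00775
  = 1.3800 × (2.0494 − 1.2649) / 0.00775 = 139.69 s.

140 s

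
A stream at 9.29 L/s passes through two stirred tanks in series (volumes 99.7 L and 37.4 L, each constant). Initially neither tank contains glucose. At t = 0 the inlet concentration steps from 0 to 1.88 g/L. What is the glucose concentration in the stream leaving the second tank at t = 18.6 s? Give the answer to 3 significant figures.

Species balance on tank i: dCᵢ/dt = (Cᵢ₋₁ − Cᵢ)/τᵢ with τᵢ = Vᵢ/Q.
τ₁ = 99.7/9.29 = 10.732 s; τ₂ = 37.4/9.29 = 4.0258 s.
Solving the cascade with C₁(0)=C₂(0)=0 gives C₂(t) = C_in[1 − (τ₁ e^(−t/τ₁) − τ₂ e^(−t/τ₂))/(τ₁ − τ₂)].
At t = 18.6: e^(−t/τ₁) = 0.17673, e^(−t/τ₂) = 0.0098512.
C₂ = 1.88·[1 − (10.732·0.17673 − 4.0258·0.0098512)/(6.7061)] = 1.88·0.72309 = 1.3594 g/L.

1.36 g/L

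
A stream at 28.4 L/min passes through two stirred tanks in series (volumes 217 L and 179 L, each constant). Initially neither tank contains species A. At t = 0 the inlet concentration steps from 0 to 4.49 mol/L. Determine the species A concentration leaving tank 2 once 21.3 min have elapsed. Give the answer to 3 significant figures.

3.63 mol/L

Each tank obeys Vᵢ dCᵢ/dt = Q(Cᵢ₋₁ − Cᵢ), so τᵢ = Vᵢ/Q.
τ₁ = 217/28.4 = 7.6408 min; τ₂ = 179/28.4 = 6.3028 min.
Solving the cascade with C₁(0)=C₂(0)=0 gives C₂(t) = C_in[1 − (τ₁ e^(−t/τ₁) − τ₂ e^(−t/τ₂))/(τ₁ − τ₂)].
At t = 21.3: e^(−t/τ₁) = 0.061566, e^(−t/τ₂) = 0.034066.
C₂ = 4.49·[1 − (7.6408·0.061566 − 6.3028·0.034066)/(1.3380)] = 4.49·0.80890 = 3.6320 mol/L.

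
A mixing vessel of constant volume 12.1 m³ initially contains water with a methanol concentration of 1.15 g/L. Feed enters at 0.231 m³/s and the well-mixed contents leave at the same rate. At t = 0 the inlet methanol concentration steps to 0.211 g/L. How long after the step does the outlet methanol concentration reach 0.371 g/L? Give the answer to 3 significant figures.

Mass balance on the solute (V constant): V dC/dt = Q(C_in − C), so τ = V/Q = 52.381 s.
C(t) = C_in + (C₀ − C_in) e^(−t/τ). Set C = 0.371 and solve for t:
e^(−t/τ) = (C − C_in)/(C₀ − C_in) = (0.371 − 0.211)/(1.15 − 0.211) = 0.17039
t = −τ ln(…) = 52.381 × 1.7696 = 92.696 s.

92.7 s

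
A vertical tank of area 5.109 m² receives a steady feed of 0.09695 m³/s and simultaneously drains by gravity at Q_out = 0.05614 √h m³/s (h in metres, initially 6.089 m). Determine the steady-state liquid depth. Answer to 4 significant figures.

Level balance: A dh/dt = 0.09695 − 0.05614 √h. Setting dh/dt = 0:
Q_in = 0.05614 √h_ss ⇒ √h_ss = 0.09695/0.05614 = 1.72693.
h_ss = 1.72693² = 2.98230 m. (Since h₀ = 6.089 m > h_ss, the level will fall toward this value.)

2.982 m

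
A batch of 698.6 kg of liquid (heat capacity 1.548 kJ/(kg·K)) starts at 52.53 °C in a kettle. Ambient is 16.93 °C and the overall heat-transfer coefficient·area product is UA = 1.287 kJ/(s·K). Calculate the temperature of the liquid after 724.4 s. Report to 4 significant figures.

Lumped-capacitance energy balance: M c_p dT/dt = UA(T_amb − T).
dT/dt = (T_ss − T)/τ with T_ss = T_amb = 16.9300 °C, τ = M c_p/UA = 698.6·1.548/1.287 = 840.274 s.
Integrating: T(t) = T_ss + (T₀ − T_ss) e^(−t/τ).
T(724.4) = 16.9300 + (35.6000)·0.422275 = 31.9630 °C.

31.96 °C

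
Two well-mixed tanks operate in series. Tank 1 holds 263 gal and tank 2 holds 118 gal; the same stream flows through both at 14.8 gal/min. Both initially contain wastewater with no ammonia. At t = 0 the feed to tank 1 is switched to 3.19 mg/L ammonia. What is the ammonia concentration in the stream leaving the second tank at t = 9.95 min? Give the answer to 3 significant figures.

0.630 mg/L

Species balance on tank i: dCᵢ/dt = (Cᵢ₋₁ − Cᵢ)/τᵢ with τᵢ = Vᵢ/Q.
τ₁ = 263/14.8 = 17.770 min; τ₂ = 118/14.8 = 7.9730 min.
Solving the cascade with C₁(0)=C₂(0)=0 gives C₂(t) = C_in[1 − (τ₁ e^(−t/τ₁) − τ₂ e^(−t/τ₂))/(τ₁ − τ₂)].
At t = 9.95: e^(−t/τ₁) = 0.57125, e^(−t/τ₂) = 0.28709.
C₂ = 3.19·[1 − (17.770·0.57125 − 7.9730·0.28709)/(9.7973)] = 3.19·0.19750 = 0.63001 mg/L.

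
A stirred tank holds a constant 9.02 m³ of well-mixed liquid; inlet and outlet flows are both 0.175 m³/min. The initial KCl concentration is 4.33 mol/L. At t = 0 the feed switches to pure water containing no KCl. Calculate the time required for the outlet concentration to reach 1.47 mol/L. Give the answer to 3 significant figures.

Unsteady species balance (constant V, well mixed): V dC/dt = Q(C_in − C), so τ = V/Q = 51.543 min.
C(t) = C_in + (C₀ − C_in) e^(−t/τ). Set C = 1.47 and solve for t:
e^(−t/τ) = (C − C_in)/(C₀ − C_in) = (1.47 − 0)/(4.33 − 0) = 0.33949
t = −τ ln(…) = 51.543 × 1.0803 = 55.682 min.

55.7 min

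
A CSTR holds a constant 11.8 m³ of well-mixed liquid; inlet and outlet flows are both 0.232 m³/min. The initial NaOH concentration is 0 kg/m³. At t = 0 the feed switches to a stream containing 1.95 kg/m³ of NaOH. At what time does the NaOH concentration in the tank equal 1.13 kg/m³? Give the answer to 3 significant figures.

Species balance: V dC/dt = Q(C_in − C) ⇒ τ = V/Q = 50.862 min.
C(t) = C_in + (C₀ − C_in) e^(−t/τ). Set C = 1.13 and solve for t:
e^(−t/τ) = (C − C_in)/(C₀ − C_in) = (1.13 − 1.95)/(0 − 1.95) = 0.42051
t = −τ ln(…) = 50.862 × 0.86628 = 44.061 min.

44.1 min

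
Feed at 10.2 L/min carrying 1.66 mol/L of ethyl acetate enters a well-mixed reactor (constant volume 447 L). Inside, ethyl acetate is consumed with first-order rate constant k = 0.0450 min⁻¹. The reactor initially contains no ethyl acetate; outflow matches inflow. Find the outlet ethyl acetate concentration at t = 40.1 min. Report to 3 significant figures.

0.522 mol/L

V dC/dt = Q(C_in − C) − k V C.
This is linear with rate a = Q/V + k = 0.067819 min⁻¹.
C_ss = Q C_in/(Q + kV) = 0.55854 mol/L; C(t) = C_ss + (C₀ − C_ss) e^(−a t).
C(40.1) = 0.55854 + (-0.55854)·e^(−0.067819·40.1) = 0.55854 + (-0.55854)·0.065905 = 0.52172 mol/L.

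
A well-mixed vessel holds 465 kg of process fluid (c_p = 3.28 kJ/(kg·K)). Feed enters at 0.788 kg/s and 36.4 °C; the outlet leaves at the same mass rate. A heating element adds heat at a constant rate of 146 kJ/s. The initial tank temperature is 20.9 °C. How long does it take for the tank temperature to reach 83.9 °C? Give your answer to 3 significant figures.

1230 s

First-law balance (no shaft work): M c_p dT/dt = ṁ c_p (T_in − T) + 146.
τ = M/ṁ = 590.10 s; T_ss = T_in + Q̇/(ṁ c_p) = 92.888 °C.
T(t) = T_ss + (T₀ − T_ss) e^(−t/τ). Set T = 83.9:
e^(−t/τ) = (83.9 − 92.888)/(20.9 − 92.888) = 0.12485
t = −590.10 · ln(0.12485) = 1227.8 s.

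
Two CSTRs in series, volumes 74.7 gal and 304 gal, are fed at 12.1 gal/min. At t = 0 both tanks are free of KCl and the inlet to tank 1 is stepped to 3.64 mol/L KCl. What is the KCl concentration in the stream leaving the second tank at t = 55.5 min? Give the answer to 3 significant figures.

3.11 mol/L

Species balance on tank i: dCᵢ/dt = (Cᵢ₋₁ − Cᵢ)/τᵢ with τᵢ = Vᵢ/Q.
τ₁ = 74.7/12.1 = 6.1736 min; τ₂ = 304/12.1 = 25.124 min.
Solving the cascade with C₁(0)=C₂(0)=0 gives C₂(t) = C_in[1 − (τ₁ e^(−t/τ₁) − τ₂ e^(−t/τ₂))/(τ₁ − τ₂)].
At t = 55.5: e^(−t/τ₁) = 0.00012466, e^(−t/τ₂) = 0.10981.
C₂ = 3.64·[1 − (6.1736·0.00012466 − 25.124·0.10981)/(-18.950)] = 3.64·0.85446 = 3.1102 mol/L.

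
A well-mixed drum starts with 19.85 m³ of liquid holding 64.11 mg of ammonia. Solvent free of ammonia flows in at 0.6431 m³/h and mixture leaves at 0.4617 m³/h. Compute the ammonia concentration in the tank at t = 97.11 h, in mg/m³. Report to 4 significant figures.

0.3397 mg/m³

Total volume: dV/dt = Q_in − Q_out = 0.181400 m³/h, so V(t) = 19.85 + 0.181400 t and V(97.11) = 37.4658 m³.
Solute balance: dm/dt = 0 − Q_out C = −Q_out m/V(t).
Separate: dm/m = −Q_out dt/V(t) ⇒ ln(m/m₀) = −(Q_out/(Q_in−Q_out)) ln(V/V₀).
m = m₀ (V₀/V)^(Q_out/(Q_in−Q_out)) = 64.11 × (19.85/37.4658)^(2.54520) = 12.7283 mg.
C = m/V = 12.7283/37.4658 = 0.339731 mg/m³.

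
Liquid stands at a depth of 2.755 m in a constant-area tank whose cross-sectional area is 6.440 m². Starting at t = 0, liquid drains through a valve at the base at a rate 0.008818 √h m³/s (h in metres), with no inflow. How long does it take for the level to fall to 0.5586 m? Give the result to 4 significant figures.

1333 s

Volume balance on the tank: A dh/dt = −0.008818 √h.
Separate and integrate: 2(√h − √h₀) = −(0.008818/A) t.
t = 2A(√h₀ − √h)/0.008818 = 2·6.440·(√2.755 − √0.5586)/0.008818
  = 12.8800 × (1.65982 − 0.747395) / 0.008818 = 1332.73 s.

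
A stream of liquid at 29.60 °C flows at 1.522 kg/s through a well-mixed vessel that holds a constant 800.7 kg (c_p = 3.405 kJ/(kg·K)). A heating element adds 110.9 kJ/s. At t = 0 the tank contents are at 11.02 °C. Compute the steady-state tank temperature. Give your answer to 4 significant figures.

First-law balance (no shaft work): M c_p dT/dt = ṁ c_p (T_in − T) + 110.9.
At steady state dT/dt = 0 ⇒ T_ss = T_in + Q̇/(ṁ c_p) = 29.60 + 110.9/(1.522·3.405) = 50.9993 °C.

51.00 °C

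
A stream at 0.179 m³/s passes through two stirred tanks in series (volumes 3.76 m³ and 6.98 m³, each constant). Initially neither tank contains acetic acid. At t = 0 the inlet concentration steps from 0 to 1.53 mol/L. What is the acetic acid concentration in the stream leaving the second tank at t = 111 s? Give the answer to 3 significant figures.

1.35 mol/L

Time constants: τᵢ = Vᵢ/Q for each well-mixed tank.
τ₁ = 3.76/0.179 = 21.006 s; τ₂ = 6.98/0.179 = 38.994 s.
Tank 1: C₁ = C_in(1 − e^(−t/τ₁)). Tank 2 (τ₁ ≠ τ₂): C₂ = C_in[1 − (τ₁ e^(−t/τ₁) − τ₂ e^(−t/τ₂))/(τ₁ − τ₂)].
At t = 111: e^(−t/τ₁) = 0.0050705, e^(−t/τ₂) = 0.058044.
C₂ = 1.53·[1 − (21.006·0.0050705 − 38.994·0.058044)/(-17.989)] = 1.53·0.88010 = 1.3466 mol/L.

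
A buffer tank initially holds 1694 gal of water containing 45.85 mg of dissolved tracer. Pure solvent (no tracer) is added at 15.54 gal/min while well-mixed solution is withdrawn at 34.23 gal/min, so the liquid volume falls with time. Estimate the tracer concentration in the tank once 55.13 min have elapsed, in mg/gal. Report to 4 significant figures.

Let m(t) be the amount of tracer. Volume: V(t) = V₀ + (Q_in − Q_out) t = 1694 − 18.6900 t; V(55.13) = 663.620 gal.
No tracer enters, so dm/dt = −Q_out · (m/V).
dm/m = −Q_out dt/(V₀ − 18.6900 t); integrating gives ln(m/m₀) = −(Q_out/(Q_in−Q_out)) ln(V/V₀).
m = m₀ (V₀/V)^(Q_out/(Q_in−Q_out)) = 45.85 × (1694/663.620)^(-1.83146) = 8.24036 mg.
C = m/V = 8.24036/663.620 = 0.0124173 mg/gal.

0.01242 mg/gal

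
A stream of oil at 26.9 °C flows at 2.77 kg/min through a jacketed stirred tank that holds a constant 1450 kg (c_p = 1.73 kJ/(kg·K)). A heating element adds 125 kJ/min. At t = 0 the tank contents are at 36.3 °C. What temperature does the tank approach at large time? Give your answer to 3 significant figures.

53.0 °C

Heat balance on the well-mixed liquid: M c_p dT/dt = ṁ c_p (T_in − T) + 125.
At steady state dT/dt = 0 ⇒ T_ss = T_in + Q̇/(ṁ c_p) = 26.9 + 125/(2.77·1.73) = 52.985 °C.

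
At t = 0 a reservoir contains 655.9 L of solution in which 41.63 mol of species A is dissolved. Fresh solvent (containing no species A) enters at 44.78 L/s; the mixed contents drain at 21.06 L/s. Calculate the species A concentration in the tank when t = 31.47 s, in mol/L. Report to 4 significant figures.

Total volume: dV/dt = Q_in − Q_out = 23.7200 L/s, so V(t) = 655.9 + 23.7200 t and V(31.47) = 1402.37 L.
No species A enters, so dm/dt = −Q_out · (m/V).
Separate: dm/m = −Q_out dt/V(t) ⇒ ln(m/m₀) = −(Q_out/(Q_in−Q_out)) ln(V/V₀).
m = m₀ (V₀/V)^(Q_out/(Q_in−Q_out)) = 41.63 × (655.9/1402.37)^(0.887858) = 21.2027 mol.
C = m/V = 21.2027/1402.37 = 0.0151192 mol/L.

0.01512 mol/L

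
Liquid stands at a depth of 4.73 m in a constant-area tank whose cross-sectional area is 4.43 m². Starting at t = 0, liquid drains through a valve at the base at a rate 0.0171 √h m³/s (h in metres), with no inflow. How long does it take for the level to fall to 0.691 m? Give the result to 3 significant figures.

696 s

With no inflow, A dh/dt = −0.0171 √h.
This is separable: 2 d(√h)/dt = −0.0171/A, so √h = √h₀ − (0.0171/(2A)) t.
t = 2A(√h₀ − √h)/0.0171 = 2·4.43·(√4.73 − √0.691)/0.0171
  = 8.8600 × (2.1749 − 0.83126) / 0.0171 = 696.15 s.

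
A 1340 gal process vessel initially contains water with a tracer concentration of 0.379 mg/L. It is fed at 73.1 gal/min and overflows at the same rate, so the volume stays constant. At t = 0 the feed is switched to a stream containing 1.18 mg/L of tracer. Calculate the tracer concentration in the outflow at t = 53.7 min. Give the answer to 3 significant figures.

1.14 mg/L

Species balance on the tank: V dC/dt = Q(C_in − C).
So dC/dt = (C_in − C)/τ with τ = V/Q = 1340/73.1 = 18.331 min.
Solution: C(t) = C_in + (C₀ − C_in) e^(−t/τ).
C(53.7) = 1.18 + (0.379 − 1.18)·e^(−53.7/18.331) = 1.18 + (-0.80100)·0.053426 = 1.1372 mg/L.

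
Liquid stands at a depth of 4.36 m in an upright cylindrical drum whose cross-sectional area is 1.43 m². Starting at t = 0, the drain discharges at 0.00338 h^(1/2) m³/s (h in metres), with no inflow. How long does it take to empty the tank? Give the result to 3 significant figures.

1770 s

With no inflow, A dh/dt = −0.00338 √h.
This is separable: 2 d(√h)/dt = −0.00338/A, so √h = √h₀ − (0.00338/(2A)) t.
Set h = 0: 2√h₀ = (0.00338/A) t_empty ⇒ t_empty = 2A√h₀/0.00338.
t_empty = 2·1.43·√4.36/0.00338 = 2.8600·2.0881/0.00338 = 1766.8 s.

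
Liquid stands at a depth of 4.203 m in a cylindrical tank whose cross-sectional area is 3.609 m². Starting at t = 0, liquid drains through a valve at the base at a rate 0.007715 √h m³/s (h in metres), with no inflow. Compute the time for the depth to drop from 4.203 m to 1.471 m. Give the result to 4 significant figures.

783.3 s

A dh/dt = −Q_out = −0.007715 √h.
Separate and integrate: 2(√h − √h₀) = −(0.007715/A) t.
t = 2A(√h₀ − √h)/0.007715 = 2·3.609·(√4.203 − √1.471)/0.007715
  = 7.21800 × (2.05012 − 1.21285) / 0.007715 = 783.337 s.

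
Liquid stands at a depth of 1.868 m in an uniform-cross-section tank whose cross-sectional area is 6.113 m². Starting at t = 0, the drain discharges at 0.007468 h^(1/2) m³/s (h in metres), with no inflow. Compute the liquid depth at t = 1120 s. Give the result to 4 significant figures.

Accumulation of liquid (constant cross-section A): A dh/dt = −0.007468 √h.
This is separable: 2 d(√h)/dt = −0.007468/A, so √h = √h₀ − (0.007468/(2A)) t.
√h = √1.868 − 0.007468·1120/(2·6.113) = 1.36675 − 0.684129 = 0.682619.
h = 0.682619² = 0.465969 m.

0.4660 m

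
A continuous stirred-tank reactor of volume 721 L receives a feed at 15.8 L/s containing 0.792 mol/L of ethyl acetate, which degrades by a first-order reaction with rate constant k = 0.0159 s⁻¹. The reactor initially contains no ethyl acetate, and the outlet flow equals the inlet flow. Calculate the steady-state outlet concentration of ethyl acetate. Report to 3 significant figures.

0.459 mol/L

Species balance: V dC/dt = Q C_in − Q C − k V C.
Steady state (dC/dt = 0): C_ss = Q C_in/(Q + kV) = C_in/(1 + kV/Q).
C_ss = 15.8·0.792/(15.8 + 0.0159·721) = 12.514/27.264 = 0.45898 mol/L.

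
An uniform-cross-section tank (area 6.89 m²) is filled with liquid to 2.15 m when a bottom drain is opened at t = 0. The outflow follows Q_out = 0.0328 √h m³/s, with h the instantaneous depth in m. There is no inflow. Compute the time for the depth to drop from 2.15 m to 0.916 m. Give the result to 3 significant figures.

With no inflow, A dh/dt = −0.0328 √h.
This is separable: 2 d(√h)/dt = −0.0328/A, so √h = √h₀ − (0.0328/(2A)) t.
t = 2A(√h₀ − √h)/0.0328 = 2·6.89·(√2.15 − √0.916)/0.0328
  = 13.780 × (1.4663 − 0.95708) / 0.0328 = 213.93 s.

214 s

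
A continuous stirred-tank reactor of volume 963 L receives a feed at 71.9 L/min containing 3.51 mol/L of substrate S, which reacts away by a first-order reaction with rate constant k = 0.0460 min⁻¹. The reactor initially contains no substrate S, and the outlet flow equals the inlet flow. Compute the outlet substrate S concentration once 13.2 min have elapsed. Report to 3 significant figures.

1.73 mol/L

Species balance: V dC/dt = Q C_in − Q C − k V C.
dC/dt = (Q/V) C_in − (Q/V + k) C; effective rate a = Q/V + k = 0.074663 + 0.0460 = 0.12066 min⁻¹.
C_ss = Q C_in/(Q + kV) = 2.1719 mol/L; C(t) = C_ss + (C₀ − C_ss) e^(−a t).
C(13.2) = 2.1719 + (-2.1719)·e^(−0.12066·13.2) = 2.1719 + (-2.1719)·0.20337 = 1.7302 mol/L.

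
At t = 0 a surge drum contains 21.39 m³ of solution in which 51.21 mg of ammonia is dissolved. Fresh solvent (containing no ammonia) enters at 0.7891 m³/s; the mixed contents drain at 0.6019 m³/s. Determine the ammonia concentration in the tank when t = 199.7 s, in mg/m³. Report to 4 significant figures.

Let m(t) be the amount of ammonia. Volume: V(t) = V₀ + (Q_in − Q_out) t = 21.39 + 0.187200 t; V(199.7) = 58.7738 m³.
Species balance (pure solvent in): dm/dt = −Q_out · m/V(t).
dm/m = −Q_out dt/(V₀ + 0.187200 t); integrating gives ln(m/m₀) = −(Q_out/(Q_in−Q_out)) ln(V/V₀).
m = m₀ (V₀/V)^(Q_out/(Q_in−Q_out)) = 51.21 × (21.39/58.7738)^(3.21528) = 1.98579 mg.
C = m/V = 1.98579/58.7738 = 0.0337870 mg/m³.

0.03379 mg/m³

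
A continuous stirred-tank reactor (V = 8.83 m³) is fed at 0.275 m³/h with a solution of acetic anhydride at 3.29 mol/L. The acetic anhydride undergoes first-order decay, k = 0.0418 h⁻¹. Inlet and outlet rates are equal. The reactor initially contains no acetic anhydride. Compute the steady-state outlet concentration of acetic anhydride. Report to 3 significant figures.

Accumulation = in − out − consumed: V dC/dt = Q C_in − Q C − k V C.
Steady state (dC/dt = 0): C_ss = Q C_in/(Q + kV) = C_in/(1 + kV/Q).
C_ss = 0.275·3.29/(0.275 + 0.0418·8.83) = 0.90475/0.64409 = 1.4047 mol/L.

1.40 mol/L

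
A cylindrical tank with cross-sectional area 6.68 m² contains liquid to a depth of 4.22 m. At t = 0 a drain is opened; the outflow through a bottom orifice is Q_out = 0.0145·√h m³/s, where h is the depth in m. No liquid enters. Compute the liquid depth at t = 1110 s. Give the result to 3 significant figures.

0.722 m

Accumulation of liquid (constant cross-section A): A dh/dt = −0.0145 √h.
∫ h^(−1/2) dh = −(0.0145/A) ∫ dt, giving 2√h = 2√h₀ − (0.0145/A) t.
√h = √4.22 − 0.0145·1110/(2·6.68) = 2.0543 − 1.2047 = 0.84955.
h = 0.84955² = 0.72173 m.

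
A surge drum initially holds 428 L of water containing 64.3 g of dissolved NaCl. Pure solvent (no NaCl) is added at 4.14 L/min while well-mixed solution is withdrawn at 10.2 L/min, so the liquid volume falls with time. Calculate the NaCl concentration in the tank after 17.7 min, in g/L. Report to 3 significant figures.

Total volume: dV/dt = Q_in − Q_out = -6.0600 L/min, so V(t) = 428 − 6.0600 t and V(17.7) = 320.74 L.
No NaCl enters, so dm/dt = −Q_out · (m/V).
Separate: dm/m = −Q_out dt/V(t) ⇒ ln(m/m₀) = −(Q_out/(Q_in−Q_out)) ln(V/V₀).
m = m₀ (V₀/V)^(Q_out/(Q_in−Q_out)) = 64.3 × (428/320.74)^(-1.6832) = 39.566 g.
C = m/V = 39.566/320.74 = 0.12336 g/L.

0.123 g/L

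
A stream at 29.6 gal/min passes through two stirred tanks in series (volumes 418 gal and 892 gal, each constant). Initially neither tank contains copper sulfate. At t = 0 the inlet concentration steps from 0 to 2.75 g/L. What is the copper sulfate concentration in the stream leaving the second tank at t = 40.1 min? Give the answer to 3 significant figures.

Time constants: τᵢ = Vᵢ/Q for each well-mixed tank.
τ₁ = 418/29.6 = 14.122 min; τ₂ = 892/29.6 = 30.135 min.
Solving the cascade with C₁(0)=C₂(0)=0 gives C₂(t) = C_in[1 − (τ₁ e^(−t/τ₁) − τ₂ e^(−t/τ₂))/(τ₁ − τ₂)].
At t = 40.1: e^(−t/τ₁) = 0.058448, e^(−t/τ₂) = 0.26430.
C₂ = 2.75·[1 − (14.122·0.058448 − 30.135·0.26430)/(-16.014)] = 2.75·0.55417 = 1.5240 g/L.

1.52 g/L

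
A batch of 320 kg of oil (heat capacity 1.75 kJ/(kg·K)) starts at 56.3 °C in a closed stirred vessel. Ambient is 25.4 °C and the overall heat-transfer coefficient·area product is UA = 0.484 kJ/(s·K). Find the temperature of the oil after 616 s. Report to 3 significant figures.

Unsteady energy balance on the tank contents: M c_p dT/dt = −UA(T − T_amb).
dT/dt = (T_ss − T)/τ with T_ss = T_amb = 25.400 °C, τ = M c_p/UA = 320·1.75/0.484 = 1157.0 s.
This is linear first-order; T(t) = T_ss + (T₀ − T_ss) e^(−t/τ).
T(616) = 25.400 + (30.900)·0.58719 = 43.544 °C.

43.5 °C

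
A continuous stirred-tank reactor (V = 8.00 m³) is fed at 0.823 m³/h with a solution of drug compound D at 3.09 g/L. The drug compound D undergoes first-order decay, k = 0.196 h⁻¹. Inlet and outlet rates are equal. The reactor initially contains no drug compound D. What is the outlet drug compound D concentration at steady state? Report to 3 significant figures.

V dC/dt = Q(C_in − C) − k V C.
At steady state: 0 = Q C_in − (Q + kV) C_ss, so C_ss = Q C_in/(Q + kV).
C_ss = 0.823·3.09/(0.823 + 0.196·8.00) = 2.5431/2.3910 = 1.0636 g/L.

1.06 g/L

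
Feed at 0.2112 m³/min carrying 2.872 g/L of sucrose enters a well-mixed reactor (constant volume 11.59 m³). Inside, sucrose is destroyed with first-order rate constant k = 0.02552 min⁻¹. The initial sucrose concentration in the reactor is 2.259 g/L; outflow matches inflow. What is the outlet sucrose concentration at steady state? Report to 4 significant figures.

Species balance: V dC/dt = Q C_in − Q C − k V C.
Steady state (dC/dt = 0): C_ss = Q C_in/(Q + kV) = C_in/(1 + kV/Q).
C_ss = 0.2112·2.872/(0.2112 + 0.02552·11.59) = 0.606566/0.506977 = 1.19644 g/L.

1.196 g/L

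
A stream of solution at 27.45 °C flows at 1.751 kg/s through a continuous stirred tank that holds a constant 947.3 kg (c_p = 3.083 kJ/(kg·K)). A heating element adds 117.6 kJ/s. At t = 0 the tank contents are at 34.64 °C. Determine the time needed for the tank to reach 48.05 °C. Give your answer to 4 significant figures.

M c_p dT/dt = ṁ c_p (T_in − T) + Q̇.
τ = M/ṁ = 541.005 s; T_ss = T_in + Q̇/(ṁ c_p) = 49.2345 °C.
T(t) = T_ss + (T₀ − T_ss) e^(−t/τ). Set T = 48.05:
e^(−t/τ) = (48.05 − 49.2345)/(34.64 − 49.2345) = 0.0811609
t = −541.005 · ln(0.0811609) = 1358.64 s.

1359 s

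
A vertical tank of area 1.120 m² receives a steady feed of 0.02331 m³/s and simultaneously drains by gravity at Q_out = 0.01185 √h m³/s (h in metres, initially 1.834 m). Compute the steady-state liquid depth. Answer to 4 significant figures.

3.869 m

Level balance: A dh/dt = 0.02331 − 0.01185 √h. Setting dh/dt = 0:
Q_in = 0.01185 √h_ss ⇒ √h_ss = 0.02331/0.01185 = 1.96709.
h_ss = 1.96709² = 3.86944 m. (Since h₀ = 1.834 m < h_ss, the level will rise toward this value.)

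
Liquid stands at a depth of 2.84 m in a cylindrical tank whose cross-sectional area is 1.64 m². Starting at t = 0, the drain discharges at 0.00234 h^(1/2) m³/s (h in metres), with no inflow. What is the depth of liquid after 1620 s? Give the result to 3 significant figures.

A dh/dt = −Q_out = −0.00234 √h.
This is separable: 2 d(√h)/dt = −0.00234/A, so √h = √h₀ − (0.00234/(2A)) t.
√h = √2.84 − 0.00234·1620/(2·1.64) = 1.6852 − 1.1557 = 0.52950.
h = 0.52950² = 0.28037 m.

0.280 m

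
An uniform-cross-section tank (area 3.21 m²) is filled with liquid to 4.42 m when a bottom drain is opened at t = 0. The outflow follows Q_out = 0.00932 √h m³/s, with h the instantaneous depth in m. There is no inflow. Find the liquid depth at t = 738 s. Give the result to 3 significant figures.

With no inflow, A dh/dt = −0.00932 √h.
This is separable: 2 d(√h)/dt = −0.00932/A, so √h = √h₀ − (0.00932/(2A)) t.
√h = √4.42 − 0.00932·738/(2·3.21) = 2.1024 − 1.0714 = 1.0310.
h = 1.0310² = 1.0630 m.

1.06 m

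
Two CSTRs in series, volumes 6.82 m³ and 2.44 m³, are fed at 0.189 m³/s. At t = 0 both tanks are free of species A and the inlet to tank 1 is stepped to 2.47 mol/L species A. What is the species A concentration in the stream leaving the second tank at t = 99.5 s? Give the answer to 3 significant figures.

2.23 mol/L

Time constants: τᵢ = Vᵢ/Q for each well-mixed tank.
τ₁ = 6.82/0.189 = 36.085 s; τ₂ = 2.44/0.189 = 12.910 s.
Tank 1: C₁ = C_in(1 − e^(−t/τ₁)). Tank 2 (τ₁ ≠ τ₂): C₂ = C_in[1 − (τ₁ e^(−t/τ₁) − τ₂ e^(−t/τ₂))/(τ₁ − τ₂)].
At t = 99.5: e^(−t/τ₁) = 0.063456, e^(−t/τ₂) = 0.00044959.
C₂ = 2.47·[1 − (36.085·0.063456 − 12.910·0.00044959)/(23.175)] = 2.47·0.90144 = 2.2266 mol/L.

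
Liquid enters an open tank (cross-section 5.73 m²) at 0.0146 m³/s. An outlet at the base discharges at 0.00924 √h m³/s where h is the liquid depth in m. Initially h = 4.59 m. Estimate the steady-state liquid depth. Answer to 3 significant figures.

Volume balance on the tank: A dh/dt = Q_in − 0.00924 √h. At steady state dh/dt = 0:
Q_in = 0.00924 √h_ss ⇒ √h_ss = 0.0146/0.00924 = 1.5801.
h_ss = 1.5801² = 2.4967 m. (Since h₀ = 4.59 m > h_ss, the level will fall toward this value.)

2.50 m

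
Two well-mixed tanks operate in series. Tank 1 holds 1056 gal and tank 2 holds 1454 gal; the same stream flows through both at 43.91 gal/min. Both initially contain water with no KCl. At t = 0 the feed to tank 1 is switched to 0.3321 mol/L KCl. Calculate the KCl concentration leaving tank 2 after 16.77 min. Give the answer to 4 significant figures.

Species balance on tank i: dCᵢ/dt = (Cᵢ₋₁ − Cᵢ)/τᵢ with τᵢ = Vᵢ/Q.
τ₁ = 1056/43.91 = 24.0492 min; τ₂ = 1454/43.91 = 33.1132 min.
Solving the cascade with C₁(0)=C₂(0)=0 gives C₂(t) = C_in[1 − (τ₁ e^(−t/τ₁) − τ₂ e^(−t/τ₂))/(τ₁ − τ₂)].
At t = 16.77: e^(−t/τ₁) = 0.497918, e^(−t/τ₂) = 0.602634.
C₂ = 0.3321·[1 − (24.0492·0.497918 − 33.1132·0.602634)/(-9.06399)] = 0.3321·0.119524 = 0.0396941 mol/L.

0.03969 mol/L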